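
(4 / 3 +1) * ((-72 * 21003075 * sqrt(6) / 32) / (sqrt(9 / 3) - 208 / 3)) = 11908743525 * sqrt(2) / 172948 +68806073700 * sqrt(6) / 43237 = 3995424.02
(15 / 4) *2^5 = 120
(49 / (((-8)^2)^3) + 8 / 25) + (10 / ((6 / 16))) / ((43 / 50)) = 26485090633 / 845414400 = 31.33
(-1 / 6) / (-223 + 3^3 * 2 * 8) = -1 / 1254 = -0.00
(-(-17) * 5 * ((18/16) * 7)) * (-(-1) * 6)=4016.25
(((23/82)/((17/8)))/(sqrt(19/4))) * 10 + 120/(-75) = -8/5 + 1840 * sqrt(19)/13243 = -0.99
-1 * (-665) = 665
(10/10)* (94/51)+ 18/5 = 1388/255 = 5.44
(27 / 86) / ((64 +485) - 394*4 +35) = -27 / 85312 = -0.00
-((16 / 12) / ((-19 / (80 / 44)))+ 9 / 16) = -4363 / 10032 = -0.43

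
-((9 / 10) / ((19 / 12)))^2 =-2916 / 9025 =-0.32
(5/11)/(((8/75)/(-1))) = -375/88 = -4.26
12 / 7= 1.71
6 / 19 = 0.32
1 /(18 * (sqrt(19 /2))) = sqrt(38) /342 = 0.02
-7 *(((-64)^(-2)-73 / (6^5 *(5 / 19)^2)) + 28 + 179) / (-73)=36032187037 / 1816473600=19.84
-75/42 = -25/14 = -1.79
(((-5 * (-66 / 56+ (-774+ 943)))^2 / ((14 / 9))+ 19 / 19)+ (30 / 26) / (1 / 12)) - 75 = 64577174693 / 142688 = 452576.07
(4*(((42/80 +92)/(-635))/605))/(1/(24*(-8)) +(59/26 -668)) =0.00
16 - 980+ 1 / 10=-9639 / 10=-963.90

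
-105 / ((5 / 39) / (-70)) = 57330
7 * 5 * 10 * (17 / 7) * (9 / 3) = 2550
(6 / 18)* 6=2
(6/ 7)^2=36/ 49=0.73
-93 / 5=-18.60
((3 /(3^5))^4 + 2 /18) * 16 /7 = 76527520 /301327047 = 0.25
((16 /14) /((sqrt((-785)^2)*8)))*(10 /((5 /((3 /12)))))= 1 /10990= 0.00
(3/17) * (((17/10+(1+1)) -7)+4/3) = -59/170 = -0.35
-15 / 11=-1.36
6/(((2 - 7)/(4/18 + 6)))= -112/15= -7.47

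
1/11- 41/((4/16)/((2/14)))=-1797/77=-23.34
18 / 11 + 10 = 128 / 11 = 11.64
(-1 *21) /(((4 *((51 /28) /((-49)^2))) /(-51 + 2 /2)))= 5882450 /17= 346026.47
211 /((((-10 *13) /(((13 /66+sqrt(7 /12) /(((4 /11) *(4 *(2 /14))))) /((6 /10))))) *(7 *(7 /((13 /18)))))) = -2321 *sqrt(21) /72576 - 2743 /349272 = -0.15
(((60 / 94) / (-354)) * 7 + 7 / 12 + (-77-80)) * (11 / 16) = -57258751 / 532416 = -107.55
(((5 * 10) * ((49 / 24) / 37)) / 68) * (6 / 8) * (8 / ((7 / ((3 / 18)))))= 175 / 30192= 0.01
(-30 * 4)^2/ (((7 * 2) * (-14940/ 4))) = -160/ 581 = -0.28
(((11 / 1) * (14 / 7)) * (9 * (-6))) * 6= -7128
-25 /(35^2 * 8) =-1 /392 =-0.00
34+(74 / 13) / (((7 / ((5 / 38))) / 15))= 61561 / 1729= 35.60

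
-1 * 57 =-57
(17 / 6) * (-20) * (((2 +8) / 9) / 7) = -1700 / 189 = -8.99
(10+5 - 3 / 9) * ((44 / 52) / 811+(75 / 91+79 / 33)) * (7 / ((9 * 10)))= 3136018 / 853983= 3.67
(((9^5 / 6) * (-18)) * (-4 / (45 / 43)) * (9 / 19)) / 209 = 30469284 / 19855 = 1534.59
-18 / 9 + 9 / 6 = -1 / 2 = -0.50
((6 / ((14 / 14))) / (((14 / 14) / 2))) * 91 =1092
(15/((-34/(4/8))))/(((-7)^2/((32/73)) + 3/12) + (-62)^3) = 120/129589487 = 0.00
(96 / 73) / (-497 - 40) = -32 / 13067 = -0.00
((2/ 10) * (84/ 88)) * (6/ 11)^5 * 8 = 0.07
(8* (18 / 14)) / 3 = 3.43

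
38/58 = 19/29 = 0.66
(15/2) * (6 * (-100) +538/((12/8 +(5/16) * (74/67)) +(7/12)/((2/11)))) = -15039360/4063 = -3701.54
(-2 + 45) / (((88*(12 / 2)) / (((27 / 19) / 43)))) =9 / 3344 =0.00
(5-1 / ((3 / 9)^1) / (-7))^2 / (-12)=-361 / 147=-2.46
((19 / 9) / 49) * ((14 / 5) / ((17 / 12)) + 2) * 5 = 6422 / 7497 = 0.86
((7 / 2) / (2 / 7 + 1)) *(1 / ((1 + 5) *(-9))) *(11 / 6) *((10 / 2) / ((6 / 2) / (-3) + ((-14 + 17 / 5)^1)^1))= 13475 / 338256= 0.04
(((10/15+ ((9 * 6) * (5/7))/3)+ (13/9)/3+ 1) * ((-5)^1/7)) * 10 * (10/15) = -283600/3969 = -71.45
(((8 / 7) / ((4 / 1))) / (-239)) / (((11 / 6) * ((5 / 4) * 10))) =-24 / 460075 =-0.00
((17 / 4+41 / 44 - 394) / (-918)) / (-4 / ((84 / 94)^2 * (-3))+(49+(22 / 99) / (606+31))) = 57967 / 6934708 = 0.01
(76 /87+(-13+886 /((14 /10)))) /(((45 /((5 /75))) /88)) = 1330648 /16443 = 80.92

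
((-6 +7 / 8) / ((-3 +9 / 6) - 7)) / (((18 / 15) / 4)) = 205 / 102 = 2.01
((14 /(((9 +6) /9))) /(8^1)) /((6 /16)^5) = 141.59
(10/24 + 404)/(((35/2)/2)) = 4853/105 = 46.22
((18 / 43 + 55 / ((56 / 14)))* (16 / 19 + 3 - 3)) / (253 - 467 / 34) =331432 / 6646295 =0.05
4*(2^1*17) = 136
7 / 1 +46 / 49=389 / 49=7.94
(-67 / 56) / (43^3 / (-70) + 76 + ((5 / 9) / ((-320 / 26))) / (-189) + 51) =4860 / 4097893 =0.00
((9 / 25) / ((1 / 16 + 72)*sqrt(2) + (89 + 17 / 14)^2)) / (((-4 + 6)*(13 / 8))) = 90044099712 / 6614829389180675 - 797285664*sqrt(2) / 6614829389180675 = 0.00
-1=-1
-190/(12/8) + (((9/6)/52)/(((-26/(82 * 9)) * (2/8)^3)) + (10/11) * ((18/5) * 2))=-962164/5577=-172.52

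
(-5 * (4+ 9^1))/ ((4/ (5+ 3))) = -130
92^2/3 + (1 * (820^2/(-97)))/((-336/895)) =43359431/2037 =21285.93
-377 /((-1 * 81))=377 /81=4.65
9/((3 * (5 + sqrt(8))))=15/17 - 6 * sqrt(2)/17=0.38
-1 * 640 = -640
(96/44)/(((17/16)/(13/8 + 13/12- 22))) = -7408/187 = -39.61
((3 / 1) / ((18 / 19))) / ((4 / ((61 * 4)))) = 1159 / 6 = 193.17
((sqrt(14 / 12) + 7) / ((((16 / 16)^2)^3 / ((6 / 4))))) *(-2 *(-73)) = 73 *sqrt(42) / 2 + 1533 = 1769.55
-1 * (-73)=73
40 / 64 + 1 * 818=6549 / 8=818.62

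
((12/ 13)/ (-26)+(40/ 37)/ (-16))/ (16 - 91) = 1289/ 937950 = 0.00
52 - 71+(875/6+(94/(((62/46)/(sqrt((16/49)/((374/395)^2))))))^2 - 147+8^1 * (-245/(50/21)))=45853846159459/49399657230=928.22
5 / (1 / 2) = 10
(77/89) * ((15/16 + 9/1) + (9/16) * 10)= 19173/1424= 13.46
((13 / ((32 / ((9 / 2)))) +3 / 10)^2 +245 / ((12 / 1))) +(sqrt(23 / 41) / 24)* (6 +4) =5* sqrt(943) / 492 +7663283 / 307200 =25.26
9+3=12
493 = 493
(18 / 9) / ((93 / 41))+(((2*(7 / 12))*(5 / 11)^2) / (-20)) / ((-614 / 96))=3052564 / 3454671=0.88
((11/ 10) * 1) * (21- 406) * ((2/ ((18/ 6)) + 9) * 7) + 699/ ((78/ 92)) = -2170925/ 78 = -27832.37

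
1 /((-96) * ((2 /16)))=-0.08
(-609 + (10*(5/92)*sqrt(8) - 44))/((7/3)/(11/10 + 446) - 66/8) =35034756/442349 - 1341300*sqrt(2)/10174027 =79.02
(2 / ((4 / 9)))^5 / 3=19683 / 32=615.09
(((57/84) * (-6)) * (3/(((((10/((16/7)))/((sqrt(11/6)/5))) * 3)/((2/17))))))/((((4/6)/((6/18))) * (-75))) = 38 * sqrt(66)/1561875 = 0.00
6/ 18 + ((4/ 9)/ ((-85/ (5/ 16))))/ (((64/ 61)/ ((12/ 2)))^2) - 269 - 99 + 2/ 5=-383658503/ 1044480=-367.32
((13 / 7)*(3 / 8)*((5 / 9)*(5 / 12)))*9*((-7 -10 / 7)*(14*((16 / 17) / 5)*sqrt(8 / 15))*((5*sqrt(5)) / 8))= -19175*sqrt(6) / 1428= -32.89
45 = 45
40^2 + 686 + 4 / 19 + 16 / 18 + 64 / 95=1956046 / 855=2287.77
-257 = -257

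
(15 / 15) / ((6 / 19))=19 / 6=3.17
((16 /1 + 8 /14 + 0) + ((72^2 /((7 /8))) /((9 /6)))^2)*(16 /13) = 12230603456 /637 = 19200319.40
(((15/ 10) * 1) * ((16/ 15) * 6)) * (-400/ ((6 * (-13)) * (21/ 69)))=14720/ 91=161.76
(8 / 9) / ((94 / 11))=44 / 423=0.10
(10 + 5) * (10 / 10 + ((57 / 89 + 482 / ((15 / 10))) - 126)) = 262960 / 89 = 2954.61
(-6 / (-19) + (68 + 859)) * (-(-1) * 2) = 35238 / 19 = 1854.63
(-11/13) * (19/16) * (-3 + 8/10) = 2299/1040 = 2.21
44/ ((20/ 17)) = 187/ 5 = 37.40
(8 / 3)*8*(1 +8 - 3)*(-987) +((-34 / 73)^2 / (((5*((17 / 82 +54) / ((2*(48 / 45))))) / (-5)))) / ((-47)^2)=-126336.00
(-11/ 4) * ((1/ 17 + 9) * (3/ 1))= -2541/ 34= -74.74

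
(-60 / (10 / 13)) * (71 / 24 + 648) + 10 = -203059 / 4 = -50764.75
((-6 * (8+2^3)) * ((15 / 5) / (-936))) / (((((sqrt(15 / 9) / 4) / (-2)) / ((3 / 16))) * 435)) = -2 * sqrt(15) / 9425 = -0.00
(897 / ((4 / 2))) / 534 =299 / 356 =0.84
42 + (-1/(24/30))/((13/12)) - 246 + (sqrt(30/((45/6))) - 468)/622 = -832466/4043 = -205.90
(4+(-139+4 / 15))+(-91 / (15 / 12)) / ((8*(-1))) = -3769 / 30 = -125.63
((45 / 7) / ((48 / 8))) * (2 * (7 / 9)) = 5 / 3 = 1.67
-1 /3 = -0.33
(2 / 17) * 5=10 / 17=0.59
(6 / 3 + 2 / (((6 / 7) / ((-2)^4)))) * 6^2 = 1416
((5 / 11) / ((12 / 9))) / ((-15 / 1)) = -1 / 44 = -0.02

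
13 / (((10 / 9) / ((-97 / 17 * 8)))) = -45396 / 85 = -534.07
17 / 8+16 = 145 / 8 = 18.12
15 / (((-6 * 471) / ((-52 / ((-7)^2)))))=130 / 23079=0.01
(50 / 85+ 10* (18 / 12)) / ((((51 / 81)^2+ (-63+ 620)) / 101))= 19511685 / 6907814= 2.82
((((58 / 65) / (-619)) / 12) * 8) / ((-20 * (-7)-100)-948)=29 / 27400035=0.00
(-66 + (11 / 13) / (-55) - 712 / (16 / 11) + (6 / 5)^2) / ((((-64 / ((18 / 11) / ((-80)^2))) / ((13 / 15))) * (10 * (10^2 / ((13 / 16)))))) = 14045811 / 9011200000000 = 0.00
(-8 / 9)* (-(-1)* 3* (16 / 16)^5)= -8 / 3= -2.67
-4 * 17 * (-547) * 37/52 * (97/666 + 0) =902003/234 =3854.71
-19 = -19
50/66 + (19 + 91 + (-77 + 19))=1741/33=52.76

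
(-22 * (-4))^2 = 7744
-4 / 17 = -0.24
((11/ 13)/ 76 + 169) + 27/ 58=4855845/ 28652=169.48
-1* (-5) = 5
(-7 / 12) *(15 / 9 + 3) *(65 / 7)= -455 / 18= -25.28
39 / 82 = 0.48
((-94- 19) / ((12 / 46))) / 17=-2599 / 102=-25.48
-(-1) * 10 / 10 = 1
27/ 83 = 0.33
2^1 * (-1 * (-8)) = 16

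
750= 750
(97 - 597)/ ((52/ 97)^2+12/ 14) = -16465750/ 37691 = -436.86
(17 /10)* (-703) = -11951 /10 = -1195.10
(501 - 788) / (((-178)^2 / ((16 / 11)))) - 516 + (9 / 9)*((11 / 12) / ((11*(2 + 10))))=-6474260005 / 12546864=-516.01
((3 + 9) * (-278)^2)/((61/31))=28749648/61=471305.70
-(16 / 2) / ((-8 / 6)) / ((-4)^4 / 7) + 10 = 10.16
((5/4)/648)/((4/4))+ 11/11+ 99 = 259205/2592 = 100.00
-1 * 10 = -10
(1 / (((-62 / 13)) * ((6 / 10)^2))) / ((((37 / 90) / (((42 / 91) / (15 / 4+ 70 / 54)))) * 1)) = -16200 / 125023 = -0.13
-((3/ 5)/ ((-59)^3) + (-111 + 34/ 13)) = 1446895094/ 13349635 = 108.38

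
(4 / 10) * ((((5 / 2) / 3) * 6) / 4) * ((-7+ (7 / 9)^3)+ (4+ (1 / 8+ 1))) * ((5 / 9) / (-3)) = 40955 / 314928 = 0.13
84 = 84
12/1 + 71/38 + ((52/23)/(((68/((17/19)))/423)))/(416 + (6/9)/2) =15172123/1091626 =13.90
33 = 33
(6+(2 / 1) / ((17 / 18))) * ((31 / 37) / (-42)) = -713 / 4403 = -0.16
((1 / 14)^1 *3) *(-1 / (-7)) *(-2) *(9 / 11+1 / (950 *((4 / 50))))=-2085 / 40964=-0.05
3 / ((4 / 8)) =6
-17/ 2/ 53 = -17/ 106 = -0.16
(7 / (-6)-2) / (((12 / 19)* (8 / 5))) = -1805 / 576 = -3.13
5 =5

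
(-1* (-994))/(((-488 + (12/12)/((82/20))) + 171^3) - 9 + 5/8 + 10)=326032/1639909757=0.00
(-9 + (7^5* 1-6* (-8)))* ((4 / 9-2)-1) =-387458 / 9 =-43050.89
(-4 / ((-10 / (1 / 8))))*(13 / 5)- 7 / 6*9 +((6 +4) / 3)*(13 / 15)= -6733 / 900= -7.48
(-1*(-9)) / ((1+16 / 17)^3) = 4913 / 3993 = 1.23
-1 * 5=-5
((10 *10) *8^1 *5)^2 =16000000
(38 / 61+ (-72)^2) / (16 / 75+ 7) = 23719650 / 33001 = 718.76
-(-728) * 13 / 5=9464 / 5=1892.80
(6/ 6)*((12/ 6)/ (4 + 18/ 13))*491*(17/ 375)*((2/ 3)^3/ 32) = 108511/ 1417500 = 0.08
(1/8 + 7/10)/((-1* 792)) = -1/960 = -0.00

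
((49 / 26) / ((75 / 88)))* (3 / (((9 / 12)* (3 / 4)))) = 34496 / 2925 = 11.79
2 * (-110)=-220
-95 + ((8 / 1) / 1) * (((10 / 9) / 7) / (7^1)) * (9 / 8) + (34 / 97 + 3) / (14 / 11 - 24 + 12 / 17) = -1858404645 / 19572854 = -94.95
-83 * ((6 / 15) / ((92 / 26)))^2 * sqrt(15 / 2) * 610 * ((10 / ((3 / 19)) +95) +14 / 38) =-7740182762 * sqrt(30) / 150765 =-281197.41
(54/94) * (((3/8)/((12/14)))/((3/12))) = 189/188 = 1.01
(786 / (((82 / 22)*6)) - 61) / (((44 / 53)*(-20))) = 2809 / 1804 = 1.56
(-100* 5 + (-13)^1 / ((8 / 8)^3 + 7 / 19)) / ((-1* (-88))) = -1019 / 176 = -5.79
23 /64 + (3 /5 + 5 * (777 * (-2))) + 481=-2332173 /320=-7288.04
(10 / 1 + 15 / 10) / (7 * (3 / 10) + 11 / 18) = 1035 / 244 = 4.24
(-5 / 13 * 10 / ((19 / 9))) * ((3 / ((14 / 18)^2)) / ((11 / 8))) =-874800 / 133133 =-6.57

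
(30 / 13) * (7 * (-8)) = -1680 / 13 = -129.23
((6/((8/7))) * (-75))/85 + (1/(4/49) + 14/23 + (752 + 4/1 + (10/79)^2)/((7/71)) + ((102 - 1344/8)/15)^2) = 7695.75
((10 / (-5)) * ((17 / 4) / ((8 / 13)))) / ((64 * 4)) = -0.05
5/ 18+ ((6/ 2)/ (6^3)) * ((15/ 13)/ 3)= 265/ 936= 0.28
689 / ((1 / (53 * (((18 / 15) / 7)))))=6260.06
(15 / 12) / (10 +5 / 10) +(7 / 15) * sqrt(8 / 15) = 5 / 42 +14 * sqrt(30) / 225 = 0.46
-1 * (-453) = 453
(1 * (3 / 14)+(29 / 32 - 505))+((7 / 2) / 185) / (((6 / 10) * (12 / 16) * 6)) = -112754563 / 223776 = -503.87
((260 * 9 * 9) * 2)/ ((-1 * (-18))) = 2340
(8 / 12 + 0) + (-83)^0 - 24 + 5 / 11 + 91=2281 / 33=69.12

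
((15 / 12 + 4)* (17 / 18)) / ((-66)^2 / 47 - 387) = -5593 / 331992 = -0.02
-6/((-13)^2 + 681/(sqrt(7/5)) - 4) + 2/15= 48449/354705 - 227* sqrt(35)/118235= 0.13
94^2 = 8836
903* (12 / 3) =3612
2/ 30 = 1/ 15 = 0.07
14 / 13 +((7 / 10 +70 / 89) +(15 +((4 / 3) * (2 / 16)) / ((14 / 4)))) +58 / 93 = 137345149 / 7532070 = 18.23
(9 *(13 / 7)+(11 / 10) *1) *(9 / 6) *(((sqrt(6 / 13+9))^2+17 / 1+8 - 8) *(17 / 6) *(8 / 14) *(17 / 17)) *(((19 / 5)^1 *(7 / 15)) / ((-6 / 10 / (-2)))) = 138556664 / 20475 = 6767.11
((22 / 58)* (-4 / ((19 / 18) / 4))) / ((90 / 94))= -16544 / 2755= -6.01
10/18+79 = 716/9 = 79.56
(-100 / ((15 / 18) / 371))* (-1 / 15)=2968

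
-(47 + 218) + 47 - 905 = -1123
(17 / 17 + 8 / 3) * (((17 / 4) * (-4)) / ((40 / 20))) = -187 / 6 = -31.17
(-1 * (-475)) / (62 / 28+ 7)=6650 / 129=51.55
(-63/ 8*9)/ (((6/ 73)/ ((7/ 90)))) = -10731/ 160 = -67.07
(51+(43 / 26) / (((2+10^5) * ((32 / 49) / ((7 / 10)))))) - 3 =48.00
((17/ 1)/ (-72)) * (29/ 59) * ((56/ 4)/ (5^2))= -3451/ 53100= -0.06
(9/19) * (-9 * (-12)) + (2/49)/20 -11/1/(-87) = 41540423/809970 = 51.29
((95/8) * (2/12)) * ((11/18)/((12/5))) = 5225/10368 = 0.50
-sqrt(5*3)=-sqrt(15)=-3.87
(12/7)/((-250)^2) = 0.00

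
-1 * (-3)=3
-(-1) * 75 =75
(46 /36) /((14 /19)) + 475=120137 /252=476.73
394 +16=410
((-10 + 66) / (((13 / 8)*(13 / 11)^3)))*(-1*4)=-2385152 / 28561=-83.51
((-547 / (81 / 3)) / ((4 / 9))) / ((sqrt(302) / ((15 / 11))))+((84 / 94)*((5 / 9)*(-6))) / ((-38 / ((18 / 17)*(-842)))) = -1060920 / 15181 - 2735*sqrt(302) / 13288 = -73.46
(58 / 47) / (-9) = -58 / 423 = -0.14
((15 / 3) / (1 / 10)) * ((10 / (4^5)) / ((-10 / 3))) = -75 / 512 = -0.15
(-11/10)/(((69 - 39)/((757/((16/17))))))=-141559/4800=-29.49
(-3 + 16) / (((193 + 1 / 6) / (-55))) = -4290 / 1159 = -3.70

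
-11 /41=-0.27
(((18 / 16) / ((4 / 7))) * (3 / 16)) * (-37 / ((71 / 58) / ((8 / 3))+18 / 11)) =-743589 / 114080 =-6.52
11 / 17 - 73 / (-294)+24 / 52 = 88163 / 64974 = 1.36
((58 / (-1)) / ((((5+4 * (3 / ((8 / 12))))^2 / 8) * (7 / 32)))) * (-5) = 74240 / 3703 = 20.05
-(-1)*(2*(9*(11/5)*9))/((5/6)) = 10692/25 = 427.68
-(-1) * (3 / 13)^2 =9 / 169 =0.05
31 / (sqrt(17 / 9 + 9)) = 93*sqrt(2) / 14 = 9.39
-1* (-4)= 4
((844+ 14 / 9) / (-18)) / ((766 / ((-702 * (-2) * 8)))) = -791440 / 1149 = -688.81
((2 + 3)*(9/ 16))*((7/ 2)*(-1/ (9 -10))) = 9.84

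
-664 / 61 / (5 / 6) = -3984 / 305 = -13.06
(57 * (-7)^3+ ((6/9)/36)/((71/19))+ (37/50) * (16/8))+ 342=-1841040317/95850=-19207.52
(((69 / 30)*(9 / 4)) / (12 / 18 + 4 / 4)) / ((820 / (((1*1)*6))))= 1863 / 82000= 0.02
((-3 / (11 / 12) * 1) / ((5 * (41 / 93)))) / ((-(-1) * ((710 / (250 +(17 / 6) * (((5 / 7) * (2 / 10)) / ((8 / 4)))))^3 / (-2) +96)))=-2590099070123727 / 147542628706630520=-0.02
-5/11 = -0.45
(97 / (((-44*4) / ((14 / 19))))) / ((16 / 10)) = -3395 / 13376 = -0.25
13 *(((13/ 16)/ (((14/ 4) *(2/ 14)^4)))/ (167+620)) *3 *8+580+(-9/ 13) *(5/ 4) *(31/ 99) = 360444507/ 450164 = 800.70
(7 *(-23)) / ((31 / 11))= -1771 / 31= -57.13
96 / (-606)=-16 / 101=-0.16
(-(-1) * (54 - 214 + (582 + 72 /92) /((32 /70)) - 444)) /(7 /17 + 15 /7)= 7344323 /27968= 262.60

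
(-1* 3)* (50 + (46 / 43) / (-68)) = -219231 / 1462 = -149.95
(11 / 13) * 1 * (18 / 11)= 18 / 13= 1.38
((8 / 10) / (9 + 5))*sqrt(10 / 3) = 2*sqrt(30) / 105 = 0.10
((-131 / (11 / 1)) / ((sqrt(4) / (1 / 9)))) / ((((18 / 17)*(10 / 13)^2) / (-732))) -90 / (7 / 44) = 43095001 / 207900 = 207.29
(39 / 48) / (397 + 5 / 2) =13 / 6392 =0.00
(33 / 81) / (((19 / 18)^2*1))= 132 / 361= 0.37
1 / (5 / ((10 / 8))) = 1 / 4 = 0.25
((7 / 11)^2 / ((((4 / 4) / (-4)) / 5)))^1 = -8.10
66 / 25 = 2.64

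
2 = 2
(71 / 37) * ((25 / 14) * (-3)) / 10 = -1065 / 1036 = -1.03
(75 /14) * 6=225 /7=32.14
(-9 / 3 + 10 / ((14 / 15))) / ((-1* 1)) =-54 / 7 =-7.71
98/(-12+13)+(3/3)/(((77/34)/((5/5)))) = 7580/77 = 98.44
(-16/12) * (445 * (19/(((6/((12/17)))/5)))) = -338200/51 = -6631.37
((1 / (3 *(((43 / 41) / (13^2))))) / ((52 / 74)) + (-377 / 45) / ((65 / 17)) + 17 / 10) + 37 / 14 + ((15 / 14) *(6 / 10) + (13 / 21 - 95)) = -1025923 / 67725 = -15.15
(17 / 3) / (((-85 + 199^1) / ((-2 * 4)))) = -68 / 171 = -0.40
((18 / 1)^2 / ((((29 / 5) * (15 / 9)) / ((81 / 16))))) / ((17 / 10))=98415 / 986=99.81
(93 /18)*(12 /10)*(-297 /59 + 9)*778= 5643612 /295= 19130.89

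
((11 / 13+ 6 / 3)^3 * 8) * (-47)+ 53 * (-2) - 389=-20133043 / 2197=-9163.88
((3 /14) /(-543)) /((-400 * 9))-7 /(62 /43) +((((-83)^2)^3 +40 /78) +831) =1201939790433675560803 /3676327200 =326940374195.66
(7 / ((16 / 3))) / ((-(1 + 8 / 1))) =-7 / 48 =-0.15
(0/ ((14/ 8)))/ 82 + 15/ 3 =5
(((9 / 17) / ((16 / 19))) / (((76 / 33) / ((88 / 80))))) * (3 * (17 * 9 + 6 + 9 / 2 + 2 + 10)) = 3440151 / 21760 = 158.10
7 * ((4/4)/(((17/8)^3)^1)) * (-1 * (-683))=2447872/4913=498.24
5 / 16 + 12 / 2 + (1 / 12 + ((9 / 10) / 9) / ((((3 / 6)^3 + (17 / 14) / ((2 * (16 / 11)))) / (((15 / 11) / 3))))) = 277121 / 42768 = 6.48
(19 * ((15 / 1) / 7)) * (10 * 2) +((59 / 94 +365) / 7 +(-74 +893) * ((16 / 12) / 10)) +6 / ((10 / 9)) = 981.12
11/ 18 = 0.61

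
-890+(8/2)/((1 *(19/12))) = -16862/19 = -887.47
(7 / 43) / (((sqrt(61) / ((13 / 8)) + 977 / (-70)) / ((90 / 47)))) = -2427161100 / 95785834607 - 107016000*sqrt(61) / 95785834607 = -0.03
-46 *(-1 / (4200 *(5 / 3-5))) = -23 / 7000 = -0.00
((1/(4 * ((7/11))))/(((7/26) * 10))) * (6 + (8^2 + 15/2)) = 4433/392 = 11.31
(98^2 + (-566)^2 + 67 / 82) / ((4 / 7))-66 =189375861 / 328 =577365.43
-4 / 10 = -2 / 5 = -0.40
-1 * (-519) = 519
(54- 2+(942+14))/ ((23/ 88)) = 88704/ 23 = 3856.70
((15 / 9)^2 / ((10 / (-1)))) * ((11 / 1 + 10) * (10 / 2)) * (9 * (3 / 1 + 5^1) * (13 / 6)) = -4550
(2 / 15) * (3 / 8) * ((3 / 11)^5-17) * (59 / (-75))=40379954 / 60394125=0.67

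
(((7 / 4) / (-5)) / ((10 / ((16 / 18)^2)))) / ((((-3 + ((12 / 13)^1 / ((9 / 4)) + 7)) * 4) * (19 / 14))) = -637 / 551475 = -0.00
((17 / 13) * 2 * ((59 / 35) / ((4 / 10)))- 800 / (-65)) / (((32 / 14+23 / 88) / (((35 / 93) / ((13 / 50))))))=326942000 / 24659973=13.26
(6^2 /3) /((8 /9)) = 27 /2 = 13.50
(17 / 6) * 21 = 119 / 2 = 59.50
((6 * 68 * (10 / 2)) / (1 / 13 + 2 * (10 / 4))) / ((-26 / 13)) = -2210 / 11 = -200.91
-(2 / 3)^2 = -4 / 9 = -0.44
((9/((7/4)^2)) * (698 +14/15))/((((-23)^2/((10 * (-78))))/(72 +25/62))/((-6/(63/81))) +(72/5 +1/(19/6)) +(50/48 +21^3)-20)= 361567856153088/1629470830368143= 0.22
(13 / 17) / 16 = 13 / 272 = 0.05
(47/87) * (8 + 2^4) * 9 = 3384/29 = 116.69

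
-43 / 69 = -0.62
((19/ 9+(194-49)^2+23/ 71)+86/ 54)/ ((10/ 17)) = 342657491/ 9585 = 35749.35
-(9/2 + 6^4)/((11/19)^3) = -17840259/2662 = -6701.83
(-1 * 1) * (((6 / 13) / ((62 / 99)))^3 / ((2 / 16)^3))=-13413413376 / 65450827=-204.94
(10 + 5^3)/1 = 135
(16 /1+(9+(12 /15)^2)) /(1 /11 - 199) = -7051 /54700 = -0.13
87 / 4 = 21.75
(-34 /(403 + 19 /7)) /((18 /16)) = -238 /3195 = -0.07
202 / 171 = 1.18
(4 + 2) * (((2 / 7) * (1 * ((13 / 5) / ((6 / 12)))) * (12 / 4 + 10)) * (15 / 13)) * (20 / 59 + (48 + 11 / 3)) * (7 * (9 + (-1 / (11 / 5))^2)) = 3199363440 / 7139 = 448152.88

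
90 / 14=45 / 7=6.43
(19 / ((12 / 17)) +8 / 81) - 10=5513 / 324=17.02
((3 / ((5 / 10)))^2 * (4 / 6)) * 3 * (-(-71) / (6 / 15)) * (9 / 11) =115020 / 11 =10456.36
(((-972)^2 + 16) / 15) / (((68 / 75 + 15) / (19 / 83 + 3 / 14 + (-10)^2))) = 275680830000 / 693133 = 397731.50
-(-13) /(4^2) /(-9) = -13 /144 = -0.09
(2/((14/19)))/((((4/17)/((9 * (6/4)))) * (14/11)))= 95931/784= 122.36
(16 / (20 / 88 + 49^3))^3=43614208 / 17339448478489661187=0.00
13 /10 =1.30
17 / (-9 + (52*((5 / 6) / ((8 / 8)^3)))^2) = 153 / 16819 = 0.01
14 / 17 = 0.82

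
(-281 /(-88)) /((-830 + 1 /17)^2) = 81209 /17517621528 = 0.00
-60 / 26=-30 / 13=-2.31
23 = 23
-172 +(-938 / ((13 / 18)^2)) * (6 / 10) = -1057076 / 845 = -1250.98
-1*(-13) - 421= -408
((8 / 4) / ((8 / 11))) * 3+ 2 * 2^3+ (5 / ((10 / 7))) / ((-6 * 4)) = 1157 / 48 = 24.10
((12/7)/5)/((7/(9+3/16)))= 9/20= 0.45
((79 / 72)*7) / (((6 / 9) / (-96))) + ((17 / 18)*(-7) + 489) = -11225 / 18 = -623.61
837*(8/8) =837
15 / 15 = 1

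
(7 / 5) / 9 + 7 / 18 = 49 / 90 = 0.54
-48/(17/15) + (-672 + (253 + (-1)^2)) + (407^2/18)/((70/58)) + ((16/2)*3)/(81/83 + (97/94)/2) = 1790315070143/249318090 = 7180.85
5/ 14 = 0.36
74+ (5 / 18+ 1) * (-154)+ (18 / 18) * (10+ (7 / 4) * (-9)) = -128.53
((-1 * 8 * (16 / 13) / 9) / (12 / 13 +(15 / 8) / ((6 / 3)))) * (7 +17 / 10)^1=-29696 / 5805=-5.12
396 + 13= 409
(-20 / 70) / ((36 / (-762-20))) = 391 / 63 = 6.21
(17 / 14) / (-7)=-0.17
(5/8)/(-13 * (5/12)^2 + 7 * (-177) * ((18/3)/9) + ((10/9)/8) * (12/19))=-1710/2265871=-0.00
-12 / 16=-3 / 4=-0.75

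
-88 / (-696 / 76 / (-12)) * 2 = -230.62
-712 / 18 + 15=-221 / 9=-24.56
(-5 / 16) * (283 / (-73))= 1415 / 1168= 1.21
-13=-13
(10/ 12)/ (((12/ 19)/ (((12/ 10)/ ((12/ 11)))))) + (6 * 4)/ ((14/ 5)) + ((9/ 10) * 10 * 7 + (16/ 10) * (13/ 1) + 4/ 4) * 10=864887/ 1008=858.02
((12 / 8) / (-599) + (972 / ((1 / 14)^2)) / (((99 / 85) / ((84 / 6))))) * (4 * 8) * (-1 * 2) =-965680772064 / 6589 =-146559534.39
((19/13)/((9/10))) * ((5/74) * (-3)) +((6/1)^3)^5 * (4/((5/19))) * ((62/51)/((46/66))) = 35166816377942955151/2821065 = 12465794435060.15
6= 6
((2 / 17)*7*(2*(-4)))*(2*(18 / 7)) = -576 / 17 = -33.88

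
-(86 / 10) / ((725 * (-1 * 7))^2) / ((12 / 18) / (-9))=1161 / 257556250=0.00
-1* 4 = -4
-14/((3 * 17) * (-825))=14/42075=0.00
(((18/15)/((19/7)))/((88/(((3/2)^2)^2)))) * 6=5103/33440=0.15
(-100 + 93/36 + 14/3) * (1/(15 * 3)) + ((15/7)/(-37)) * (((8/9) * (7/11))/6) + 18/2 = 6.93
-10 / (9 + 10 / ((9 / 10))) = -90 / 181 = -0.50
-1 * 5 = -5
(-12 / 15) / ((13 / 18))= -72 / 65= -1.11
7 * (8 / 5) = 11.20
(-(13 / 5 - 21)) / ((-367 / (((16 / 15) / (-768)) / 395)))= 23 / 130468500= 0.00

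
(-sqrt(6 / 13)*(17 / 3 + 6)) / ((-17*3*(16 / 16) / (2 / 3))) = 70*sqrt(78) / 5967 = 0.10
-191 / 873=-0.22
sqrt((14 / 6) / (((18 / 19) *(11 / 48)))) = 2 *sqrt(2926) / 33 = 3.28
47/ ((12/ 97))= 4559/ 12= 379.92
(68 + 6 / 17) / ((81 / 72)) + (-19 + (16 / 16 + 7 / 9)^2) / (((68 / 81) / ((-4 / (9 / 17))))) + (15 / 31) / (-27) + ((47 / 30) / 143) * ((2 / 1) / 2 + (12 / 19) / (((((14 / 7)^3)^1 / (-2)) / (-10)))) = 203.32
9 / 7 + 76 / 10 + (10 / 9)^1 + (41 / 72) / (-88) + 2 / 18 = 2240101 / 221760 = 10.10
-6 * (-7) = 42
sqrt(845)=13 * sqrt(5)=29.07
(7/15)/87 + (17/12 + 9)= 54403/5220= 10.42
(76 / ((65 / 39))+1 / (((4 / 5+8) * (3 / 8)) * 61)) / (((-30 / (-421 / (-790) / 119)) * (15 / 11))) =-96622447 / 19354308750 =-0.00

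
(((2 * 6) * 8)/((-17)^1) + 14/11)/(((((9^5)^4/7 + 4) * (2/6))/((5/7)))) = -12270/2273483440843645691023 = -0.00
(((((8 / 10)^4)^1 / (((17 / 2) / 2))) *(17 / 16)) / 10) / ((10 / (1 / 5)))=16 / 78125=0.00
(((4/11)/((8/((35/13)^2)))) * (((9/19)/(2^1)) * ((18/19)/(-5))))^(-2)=1801495471204/393824025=4574.37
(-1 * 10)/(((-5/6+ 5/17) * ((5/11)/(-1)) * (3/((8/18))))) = -272/45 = -6.04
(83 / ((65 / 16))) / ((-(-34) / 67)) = 40.26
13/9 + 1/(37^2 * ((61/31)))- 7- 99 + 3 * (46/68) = -102.53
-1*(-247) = 247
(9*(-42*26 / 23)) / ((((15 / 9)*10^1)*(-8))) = 7371 / 2300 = 3.20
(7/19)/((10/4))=14/95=0.15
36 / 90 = 2 / 5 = 0.40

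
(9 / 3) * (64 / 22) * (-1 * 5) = -480 / 11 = -43.64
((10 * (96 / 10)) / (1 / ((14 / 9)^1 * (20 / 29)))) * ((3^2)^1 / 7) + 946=1078.41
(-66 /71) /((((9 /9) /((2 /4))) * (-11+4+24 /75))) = 0.07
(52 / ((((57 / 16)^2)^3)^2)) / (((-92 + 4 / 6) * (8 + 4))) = -1829587348619264 / 161145742264771234516137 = -0.00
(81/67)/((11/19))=1539/737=2.09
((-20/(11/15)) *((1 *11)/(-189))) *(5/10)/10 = 0.08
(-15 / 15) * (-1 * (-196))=-196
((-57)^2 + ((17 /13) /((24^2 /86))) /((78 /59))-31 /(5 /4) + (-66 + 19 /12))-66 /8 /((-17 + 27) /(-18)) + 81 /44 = 51022139023 /16061760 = 3176.62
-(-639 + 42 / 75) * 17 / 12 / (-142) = -271337 / 42600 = -6.37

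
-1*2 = -2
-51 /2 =-25.50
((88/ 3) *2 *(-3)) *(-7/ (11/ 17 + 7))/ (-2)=-80.55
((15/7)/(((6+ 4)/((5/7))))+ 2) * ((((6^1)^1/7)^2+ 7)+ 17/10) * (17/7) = 16582701/336140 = 49.33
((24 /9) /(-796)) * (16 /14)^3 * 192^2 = -12582912 /68257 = -184.35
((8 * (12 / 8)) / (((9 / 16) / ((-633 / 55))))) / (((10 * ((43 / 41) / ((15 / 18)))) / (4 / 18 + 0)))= -276832 / 63855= -4.34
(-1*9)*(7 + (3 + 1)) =-99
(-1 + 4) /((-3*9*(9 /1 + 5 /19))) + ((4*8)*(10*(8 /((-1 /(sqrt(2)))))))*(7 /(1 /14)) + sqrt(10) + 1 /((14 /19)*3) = -250880*sqrt(2) + 4883 /11088 + sqrt(10) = -354794.30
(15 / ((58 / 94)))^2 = 497025 / 841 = 590.99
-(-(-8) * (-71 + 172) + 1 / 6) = -808.17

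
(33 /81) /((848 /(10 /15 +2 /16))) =209 /549504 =0.00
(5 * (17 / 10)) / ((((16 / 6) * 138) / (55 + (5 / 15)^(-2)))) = 34 / 23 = 1.48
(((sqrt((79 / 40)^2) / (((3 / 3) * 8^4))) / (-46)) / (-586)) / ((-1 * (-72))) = 79 / 317985914880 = 0.00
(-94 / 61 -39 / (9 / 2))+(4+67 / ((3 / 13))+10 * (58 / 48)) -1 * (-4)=73251 / 244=300.21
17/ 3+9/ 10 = 197/ 30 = 6.57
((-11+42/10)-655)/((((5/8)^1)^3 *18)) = -282368/1875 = -150.60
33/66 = 1/2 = 0.50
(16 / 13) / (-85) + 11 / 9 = 12011 / 9945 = 1.21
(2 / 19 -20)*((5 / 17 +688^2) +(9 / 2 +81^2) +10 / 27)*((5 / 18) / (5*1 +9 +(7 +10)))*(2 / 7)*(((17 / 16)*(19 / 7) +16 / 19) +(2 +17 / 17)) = -164408.76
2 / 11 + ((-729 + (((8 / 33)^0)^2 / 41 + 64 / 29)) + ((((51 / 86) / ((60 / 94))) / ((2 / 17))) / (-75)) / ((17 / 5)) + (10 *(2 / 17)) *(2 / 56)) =-29175759079399 / 40155145800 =-726.58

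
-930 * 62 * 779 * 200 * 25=-224585700000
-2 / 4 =-1 / 2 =-0.50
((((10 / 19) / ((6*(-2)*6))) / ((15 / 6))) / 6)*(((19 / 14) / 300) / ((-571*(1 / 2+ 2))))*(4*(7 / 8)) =1 / 185004000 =0.00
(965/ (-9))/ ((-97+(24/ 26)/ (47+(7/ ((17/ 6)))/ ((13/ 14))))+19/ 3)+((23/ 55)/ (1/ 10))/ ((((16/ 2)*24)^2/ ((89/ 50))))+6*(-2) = -81820979363491/ 7564139827200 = -10.82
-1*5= -5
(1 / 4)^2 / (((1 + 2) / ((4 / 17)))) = 1 / 204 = 0.00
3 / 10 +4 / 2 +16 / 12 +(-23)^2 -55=14329 / 30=477.63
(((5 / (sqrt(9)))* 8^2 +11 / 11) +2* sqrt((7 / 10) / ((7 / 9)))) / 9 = sqrt(10) / 15 +323 / 27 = 12.17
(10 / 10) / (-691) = -1 / 691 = -0.00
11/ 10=1.10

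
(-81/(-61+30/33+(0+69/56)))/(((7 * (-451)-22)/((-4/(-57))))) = -6048/199087187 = -0.00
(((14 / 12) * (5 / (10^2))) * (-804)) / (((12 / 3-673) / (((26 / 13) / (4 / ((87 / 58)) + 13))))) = 469 / 52405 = 0.01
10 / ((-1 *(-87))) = 0.11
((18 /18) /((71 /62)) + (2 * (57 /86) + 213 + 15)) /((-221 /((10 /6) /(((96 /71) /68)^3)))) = -5119345533265 /23182848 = -220824.70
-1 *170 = -170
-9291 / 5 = -1858.20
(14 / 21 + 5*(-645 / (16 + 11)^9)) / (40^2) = 1694577217811 / 4066985325326400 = 0.00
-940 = -940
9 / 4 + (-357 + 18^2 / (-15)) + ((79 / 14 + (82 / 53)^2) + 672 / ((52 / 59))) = 2015035017 / 5112380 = 394.15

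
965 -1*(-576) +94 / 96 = 74015 / 48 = 1541.98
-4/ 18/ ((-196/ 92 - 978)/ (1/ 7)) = 46/ 1420209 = 0.00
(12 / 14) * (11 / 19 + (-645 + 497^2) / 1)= 28085562 / 133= 211169.64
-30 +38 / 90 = -1331 / 45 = -29.58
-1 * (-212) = 212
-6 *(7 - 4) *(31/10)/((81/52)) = -1612/45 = -35.82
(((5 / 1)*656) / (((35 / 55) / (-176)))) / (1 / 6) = -38100480 / 7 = -5442925.71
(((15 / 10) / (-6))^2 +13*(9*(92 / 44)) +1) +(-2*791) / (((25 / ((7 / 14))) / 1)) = 941859 / 4400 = 214.06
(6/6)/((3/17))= 17/3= 5.67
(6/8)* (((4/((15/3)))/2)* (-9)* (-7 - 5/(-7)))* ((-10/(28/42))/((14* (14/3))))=-2673/686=-3.90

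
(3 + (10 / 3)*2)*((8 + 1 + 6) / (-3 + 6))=145 / 3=48.33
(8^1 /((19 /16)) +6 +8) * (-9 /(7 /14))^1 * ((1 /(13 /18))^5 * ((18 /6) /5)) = -40202448768 /35272835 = -1139.76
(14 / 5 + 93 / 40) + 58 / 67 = 3211 / 536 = 5.99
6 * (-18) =-108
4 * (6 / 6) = 4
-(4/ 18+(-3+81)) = -704/ 9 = -78.22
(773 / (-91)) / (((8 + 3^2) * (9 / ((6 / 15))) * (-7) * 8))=773 / 1949220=0.00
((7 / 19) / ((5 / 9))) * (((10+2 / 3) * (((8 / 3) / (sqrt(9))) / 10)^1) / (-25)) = -0.03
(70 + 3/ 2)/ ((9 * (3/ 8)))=572/ 27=21.19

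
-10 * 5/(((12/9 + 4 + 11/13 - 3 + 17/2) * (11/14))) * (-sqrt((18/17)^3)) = 5.94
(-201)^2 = 40401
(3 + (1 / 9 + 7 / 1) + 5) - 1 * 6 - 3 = 6.11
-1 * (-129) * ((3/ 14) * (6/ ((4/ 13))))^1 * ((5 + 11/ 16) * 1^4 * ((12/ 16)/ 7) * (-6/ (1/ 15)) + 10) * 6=-9282195/ 64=-145034.30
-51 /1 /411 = -17 /137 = -0.12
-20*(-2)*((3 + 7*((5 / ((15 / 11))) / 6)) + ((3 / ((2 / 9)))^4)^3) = 6754258588366301885 / 4608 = 1465767922822548.15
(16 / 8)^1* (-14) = -28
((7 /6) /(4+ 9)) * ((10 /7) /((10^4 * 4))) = 1 /312000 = 0.00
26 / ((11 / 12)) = 312 / 11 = 28.36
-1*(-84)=84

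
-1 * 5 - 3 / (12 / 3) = -23 / 4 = -5.75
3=3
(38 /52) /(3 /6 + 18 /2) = 1 /13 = 0.08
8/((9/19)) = 152/9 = 16.89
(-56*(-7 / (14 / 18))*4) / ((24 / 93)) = 7812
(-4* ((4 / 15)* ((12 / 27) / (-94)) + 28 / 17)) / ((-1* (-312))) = -88762 / 4206735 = -0.02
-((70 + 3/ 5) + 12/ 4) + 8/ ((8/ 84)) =52/ 5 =10.40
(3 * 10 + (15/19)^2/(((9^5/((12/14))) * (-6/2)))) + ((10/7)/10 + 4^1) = 80868067/2368521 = 34.14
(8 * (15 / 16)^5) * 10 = 3796875 / 65536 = 57.94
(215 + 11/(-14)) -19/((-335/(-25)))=199603/938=212.80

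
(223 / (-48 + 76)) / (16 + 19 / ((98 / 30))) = 0.37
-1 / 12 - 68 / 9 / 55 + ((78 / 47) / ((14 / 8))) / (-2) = -452653 / 651420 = -0.69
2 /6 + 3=10 /3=3.33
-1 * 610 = -610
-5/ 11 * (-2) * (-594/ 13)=-540/ 13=-41.54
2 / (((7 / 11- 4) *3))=-22 / 111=-0.20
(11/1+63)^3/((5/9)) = 3647016/5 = 729403.20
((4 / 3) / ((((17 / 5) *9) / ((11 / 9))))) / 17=220 / 70227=0.00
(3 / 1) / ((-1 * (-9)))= 1 / 3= 0.33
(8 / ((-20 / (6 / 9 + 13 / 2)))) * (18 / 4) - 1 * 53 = -659 / 10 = -65.90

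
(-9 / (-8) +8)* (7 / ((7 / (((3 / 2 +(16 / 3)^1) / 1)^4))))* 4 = 206280553 / 2592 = 79583.55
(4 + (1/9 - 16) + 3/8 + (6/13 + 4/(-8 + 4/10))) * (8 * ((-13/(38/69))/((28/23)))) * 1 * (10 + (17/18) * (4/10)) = 10173971869/545832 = 18639.38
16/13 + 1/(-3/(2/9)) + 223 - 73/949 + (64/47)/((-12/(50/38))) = 70189436/313443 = 223.93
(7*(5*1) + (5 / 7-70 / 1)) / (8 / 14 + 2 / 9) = -216 / 5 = -43.20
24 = 24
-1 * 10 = -10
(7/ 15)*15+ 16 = 23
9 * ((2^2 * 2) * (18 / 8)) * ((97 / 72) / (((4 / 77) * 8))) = 67221 / 128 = 525.16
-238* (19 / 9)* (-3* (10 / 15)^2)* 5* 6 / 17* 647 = 6884080 / 9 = 764897.78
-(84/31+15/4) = -801/124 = -6.46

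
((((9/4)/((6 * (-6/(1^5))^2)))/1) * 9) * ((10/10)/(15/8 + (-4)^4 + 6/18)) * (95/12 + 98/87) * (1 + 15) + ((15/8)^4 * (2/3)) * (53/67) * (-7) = -1123820244369/24659499008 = -45.57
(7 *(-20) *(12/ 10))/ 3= -56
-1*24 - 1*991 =-1015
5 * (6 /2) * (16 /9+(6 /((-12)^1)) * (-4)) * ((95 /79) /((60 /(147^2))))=3877615 /158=24541.87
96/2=48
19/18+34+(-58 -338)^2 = 2823319/18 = 156851.06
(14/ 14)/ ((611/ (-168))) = -168/ 611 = -0.27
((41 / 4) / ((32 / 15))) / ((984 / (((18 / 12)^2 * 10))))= 225 / 2048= 0.11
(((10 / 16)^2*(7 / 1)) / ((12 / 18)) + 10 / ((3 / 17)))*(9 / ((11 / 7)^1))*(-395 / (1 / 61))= -11807393325 / 1408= -8385932.76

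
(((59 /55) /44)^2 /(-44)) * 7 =-24367 /257681600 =-0.00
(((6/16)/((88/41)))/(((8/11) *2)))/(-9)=-0.01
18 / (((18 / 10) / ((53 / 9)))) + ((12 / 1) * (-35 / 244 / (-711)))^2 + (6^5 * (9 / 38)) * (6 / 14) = 7859155204813 / 9265881639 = 848.18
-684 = -684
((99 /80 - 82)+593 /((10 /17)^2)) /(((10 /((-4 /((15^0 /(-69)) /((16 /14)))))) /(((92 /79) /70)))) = 2073266322 /2419375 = 856.94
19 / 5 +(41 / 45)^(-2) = 5.00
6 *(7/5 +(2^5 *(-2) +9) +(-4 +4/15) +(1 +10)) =-278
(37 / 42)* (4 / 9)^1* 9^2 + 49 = 565 / 7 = 80.71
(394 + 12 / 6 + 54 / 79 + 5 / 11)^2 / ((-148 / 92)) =-2739368603687 / 27940957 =-98041.33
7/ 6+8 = 55/ 6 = 9.17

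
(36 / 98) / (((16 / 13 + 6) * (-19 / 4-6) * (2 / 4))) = -936 / 99029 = -0.01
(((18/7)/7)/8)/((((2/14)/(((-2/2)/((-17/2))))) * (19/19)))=9/238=0.04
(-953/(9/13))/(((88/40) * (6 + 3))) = -69.52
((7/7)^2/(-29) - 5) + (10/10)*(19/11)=-1055/319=-3.31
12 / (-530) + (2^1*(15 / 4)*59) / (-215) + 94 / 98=-1252499 / 1116710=-1.12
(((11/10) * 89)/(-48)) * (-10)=979/48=20.40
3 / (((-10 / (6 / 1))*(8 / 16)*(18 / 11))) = -11 / 5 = -2.20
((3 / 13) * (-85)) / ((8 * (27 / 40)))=-3.63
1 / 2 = 0.50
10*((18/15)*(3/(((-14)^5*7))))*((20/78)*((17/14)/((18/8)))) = -85/64236354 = -0.00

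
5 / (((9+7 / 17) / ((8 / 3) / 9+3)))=1513 / 864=1.75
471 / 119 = 3.96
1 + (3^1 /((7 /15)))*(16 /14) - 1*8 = 0.35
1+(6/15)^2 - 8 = -171/25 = -6.84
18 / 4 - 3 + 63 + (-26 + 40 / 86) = 3351 / 86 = 38.97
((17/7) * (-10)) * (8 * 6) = -8160/7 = -1165.71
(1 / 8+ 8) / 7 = 1.16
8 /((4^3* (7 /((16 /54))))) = 1 /189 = 0.01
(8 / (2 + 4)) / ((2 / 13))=26 / 3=8.67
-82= -82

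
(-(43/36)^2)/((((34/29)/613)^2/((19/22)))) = -11102159361499/32959872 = -336838.67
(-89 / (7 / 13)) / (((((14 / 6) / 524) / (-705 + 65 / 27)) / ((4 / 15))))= 6954439.28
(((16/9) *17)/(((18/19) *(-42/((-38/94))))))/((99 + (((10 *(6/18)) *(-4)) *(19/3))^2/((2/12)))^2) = 0.00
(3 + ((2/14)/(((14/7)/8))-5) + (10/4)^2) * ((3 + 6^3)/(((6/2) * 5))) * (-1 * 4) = -281.57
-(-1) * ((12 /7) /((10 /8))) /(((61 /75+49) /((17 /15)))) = 102 /3269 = 0.03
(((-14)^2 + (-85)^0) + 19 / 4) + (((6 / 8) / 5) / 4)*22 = 8103 / 40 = 202.58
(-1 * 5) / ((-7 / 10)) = 50 / 7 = 7.14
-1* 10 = -10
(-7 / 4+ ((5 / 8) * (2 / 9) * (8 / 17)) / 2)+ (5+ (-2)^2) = 4457 / 612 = 7.28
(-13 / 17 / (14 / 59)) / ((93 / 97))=-74399 / 22134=-3.36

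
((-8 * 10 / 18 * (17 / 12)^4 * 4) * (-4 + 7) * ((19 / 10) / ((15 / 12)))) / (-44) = 1586899 / 213840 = 7.42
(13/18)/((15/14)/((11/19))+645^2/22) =1001/26212140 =0.00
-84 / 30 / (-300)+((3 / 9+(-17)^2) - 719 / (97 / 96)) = -422.24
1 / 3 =0.33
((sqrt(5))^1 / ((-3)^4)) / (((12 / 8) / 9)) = 2 *sqrt(5) / 27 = 0.17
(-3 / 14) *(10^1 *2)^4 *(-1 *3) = 102857.14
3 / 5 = 0.60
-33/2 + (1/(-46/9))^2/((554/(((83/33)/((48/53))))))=-16.50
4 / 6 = 2 / 3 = 0.67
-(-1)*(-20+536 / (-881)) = -18156 / 881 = -20.61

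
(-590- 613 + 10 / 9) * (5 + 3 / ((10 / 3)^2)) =-5700559 / 900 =-6333.95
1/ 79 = 0.01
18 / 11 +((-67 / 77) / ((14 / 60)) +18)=8574 / 539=15.91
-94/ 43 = -2.19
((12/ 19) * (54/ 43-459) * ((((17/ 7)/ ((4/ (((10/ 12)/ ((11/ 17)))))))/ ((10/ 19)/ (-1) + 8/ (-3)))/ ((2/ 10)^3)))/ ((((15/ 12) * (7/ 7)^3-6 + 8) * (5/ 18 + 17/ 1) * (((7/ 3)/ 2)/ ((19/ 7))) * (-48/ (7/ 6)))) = -8.91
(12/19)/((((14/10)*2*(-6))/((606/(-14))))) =1515/931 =1.63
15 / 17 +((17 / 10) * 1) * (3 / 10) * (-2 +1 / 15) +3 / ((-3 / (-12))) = 101119 / 8500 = 11.90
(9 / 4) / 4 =9 / 16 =0.56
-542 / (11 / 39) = -1921.64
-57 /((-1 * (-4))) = -57 /4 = -14.25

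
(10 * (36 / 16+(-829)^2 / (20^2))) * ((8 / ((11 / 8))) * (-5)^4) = 688141000 / 11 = 62558272.73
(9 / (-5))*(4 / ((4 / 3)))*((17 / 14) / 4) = -459 / 280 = -1.64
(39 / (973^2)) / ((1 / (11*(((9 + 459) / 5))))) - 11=-51869323 / 4733645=-10.96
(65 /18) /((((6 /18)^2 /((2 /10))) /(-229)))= -2977 /2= -1488.50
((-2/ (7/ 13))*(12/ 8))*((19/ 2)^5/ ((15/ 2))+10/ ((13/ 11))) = -4602241/ 80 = -57528.01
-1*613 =-613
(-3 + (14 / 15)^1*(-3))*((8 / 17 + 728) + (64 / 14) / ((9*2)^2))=-203634056 / 48195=-4225.21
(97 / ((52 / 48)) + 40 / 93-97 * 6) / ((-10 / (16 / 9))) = 4758928 / 54405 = 87.47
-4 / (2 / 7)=-14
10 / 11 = 0.91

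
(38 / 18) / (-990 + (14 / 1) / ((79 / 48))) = -1501 / 697842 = -0.00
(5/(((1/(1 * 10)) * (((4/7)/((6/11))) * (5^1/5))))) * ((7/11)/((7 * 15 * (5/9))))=63/121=0.52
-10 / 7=-1.43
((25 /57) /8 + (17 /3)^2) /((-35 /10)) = -44003 /4788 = -9.19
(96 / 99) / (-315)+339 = 3523873 / 10395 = 339.00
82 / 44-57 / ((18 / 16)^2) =-43.17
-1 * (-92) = 92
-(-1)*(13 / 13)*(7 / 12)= 7 / 12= 0.58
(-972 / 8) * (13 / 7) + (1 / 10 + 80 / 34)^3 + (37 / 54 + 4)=-191467079243 / 928557000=-206.20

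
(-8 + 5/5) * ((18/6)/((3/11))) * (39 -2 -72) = 2695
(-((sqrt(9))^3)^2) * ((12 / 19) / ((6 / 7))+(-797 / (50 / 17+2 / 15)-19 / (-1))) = 2600681985 / 14896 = 174589.28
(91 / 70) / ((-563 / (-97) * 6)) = 0.04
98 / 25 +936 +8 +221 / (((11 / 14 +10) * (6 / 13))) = 11237969 / 11325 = 992.32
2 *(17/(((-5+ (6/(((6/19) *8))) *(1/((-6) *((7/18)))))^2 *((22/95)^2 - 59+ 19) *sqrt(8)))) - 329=-329 - 60142600 *sqrt(2)/10235860401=-329.01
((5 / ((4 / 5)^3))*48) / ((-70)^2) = 75 / 784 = 0.10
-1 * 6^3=-216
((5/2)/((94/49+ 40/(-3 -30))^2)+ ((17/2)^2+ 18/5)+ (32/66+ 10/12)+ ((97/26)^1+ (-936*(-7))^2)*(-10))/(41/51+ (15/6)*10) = -16636502.09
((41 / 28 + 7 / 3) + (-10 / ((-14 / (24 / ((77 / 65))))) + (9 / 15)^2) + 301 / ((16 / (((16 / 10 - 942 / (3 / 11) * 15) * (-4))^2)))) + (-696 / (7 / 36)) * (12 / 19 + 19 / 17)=42196788086156642797 / 52229100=807917197235.96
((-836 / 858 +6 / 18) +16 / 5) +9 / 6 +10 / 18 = 5399 / 1170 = 4.61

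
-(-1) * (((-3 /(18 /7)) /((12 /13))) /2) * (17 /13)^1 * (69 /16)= -2737 /768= -3.56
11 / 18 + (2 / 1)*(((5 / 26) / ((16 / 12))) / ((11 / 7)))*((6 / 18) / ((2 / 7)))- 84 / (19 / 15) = -12811517 / 195624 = -65.49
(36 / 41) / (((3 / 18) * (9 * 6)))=4 / 41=0.10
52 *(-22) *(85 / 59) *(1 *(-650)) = 63206000 / 59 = 1071288.14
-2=-2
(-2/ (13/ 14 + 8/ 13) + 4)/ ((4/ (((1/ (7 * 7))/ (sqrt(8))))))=95 * sqrt(2)/ 27538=0.00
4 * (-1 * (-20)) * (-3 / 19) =-240 / 19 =-12.63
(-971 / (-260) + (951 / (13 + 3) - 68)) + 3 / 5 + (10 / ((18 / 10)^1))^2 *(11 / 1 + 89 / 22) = 426382273 / 926640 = 460.14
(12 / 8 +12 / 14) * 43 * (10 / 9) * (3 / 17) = 2365 / 119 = 19.87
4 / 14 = 2 / 7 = 0.29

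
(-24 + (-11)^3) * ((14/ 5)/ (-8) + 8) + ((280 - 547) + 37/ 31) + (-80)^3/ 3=-67442939/ 372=-181298.22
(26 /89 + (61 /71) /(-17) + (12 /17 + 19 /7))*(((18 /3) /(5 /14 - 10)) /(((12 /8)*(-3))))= 22028032 /43506315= 0.51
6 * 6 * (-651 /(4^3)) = -5859 /16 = -366.19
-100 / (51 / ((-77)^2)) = -592900 / 51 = -11625.49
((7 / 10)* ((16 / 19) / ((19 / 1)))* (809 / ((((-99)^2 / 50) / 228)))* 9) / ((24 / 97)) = 21972440 / 20691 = 1061.93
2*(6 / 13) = 0.92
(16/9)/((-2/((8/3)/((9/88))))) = -5632/243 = -23.18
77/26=2.96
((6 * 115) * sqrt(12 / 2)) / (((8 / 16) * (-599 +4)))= -276 * sqrt(6) / 119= -5.68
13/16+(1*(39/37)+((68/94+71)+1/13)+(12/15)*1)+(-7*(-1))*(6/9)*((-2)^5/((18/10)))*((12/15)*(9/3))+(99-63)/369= -83117295473/667358640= -124.55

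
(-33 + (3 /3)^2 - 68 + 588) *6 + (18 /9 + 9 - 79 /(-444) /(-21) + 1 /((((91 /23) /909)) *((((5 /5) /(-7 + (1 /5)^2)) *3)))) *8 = -945587534 /757575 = -1248.18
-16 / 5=-3.20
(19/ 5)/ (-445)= -19/ 2225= -0.01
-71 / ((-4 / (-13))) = -923 / 4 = -230.75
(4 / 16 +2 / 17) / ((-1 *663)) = -25 / 45084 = -0.00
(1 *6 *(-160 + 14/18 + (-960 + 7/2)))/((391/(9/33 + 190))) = -1827553/561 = -3257.67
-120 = -120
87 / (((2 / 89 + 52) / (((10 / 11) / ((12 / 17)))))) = 43877 / 20372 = 2.15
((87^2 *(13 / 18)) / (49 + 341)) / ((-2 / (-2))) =841 / 60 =14.02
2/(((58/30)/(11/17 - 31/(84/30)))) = -37215/3451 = -10.78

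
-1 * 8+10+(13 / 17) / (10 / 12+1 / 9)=812 / 289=2.81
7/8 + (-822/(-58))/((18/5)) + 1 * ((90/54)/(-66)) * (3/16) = 147211/30624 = 4.81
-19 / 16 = -1.19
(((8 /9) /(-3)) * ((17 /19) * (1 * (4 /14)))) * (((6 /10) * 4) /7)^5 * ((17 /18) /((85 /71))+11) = -147759104 /34927046875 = -0.00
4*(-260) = -1040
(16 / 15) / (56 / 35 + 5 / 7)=112 / 243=0.46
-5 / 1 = -5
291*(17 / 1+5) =6402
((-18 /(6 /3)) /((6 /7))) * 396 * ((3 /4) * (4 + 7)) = -34303.50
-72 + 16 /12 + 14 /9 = -622 /9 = -69.11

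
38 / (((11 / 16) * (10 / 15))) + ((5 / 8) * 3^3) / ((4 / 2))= 16077 / 176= 91.35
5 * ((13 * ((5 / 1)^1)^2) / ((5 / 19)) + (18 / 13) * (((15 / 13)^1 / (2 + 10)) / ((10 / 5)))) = 4174525 / 676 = 6175.33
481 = 481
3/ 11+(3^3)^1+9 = 399/ 11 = 36.27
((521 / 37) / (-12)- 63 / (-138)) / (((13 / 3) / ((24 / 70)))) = -21963 / 387205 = -0.06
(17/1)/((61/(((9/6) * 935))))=47685/122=390.86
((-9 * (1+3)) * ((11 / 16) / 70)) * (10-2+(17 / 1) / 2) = -3267 / 560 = -5.83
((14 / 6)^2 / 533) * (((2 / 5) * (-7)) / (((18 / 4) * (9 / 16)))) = -21952 / 1942785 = -0.01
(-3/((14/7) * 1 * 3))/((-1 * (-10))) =-1/20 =-0.05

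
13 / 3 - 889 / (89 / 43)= -113524 / 267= -425.18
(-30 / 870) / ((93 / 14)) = -14 / 2697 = -0.01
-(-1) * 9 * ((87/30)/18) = 29/20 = 1.45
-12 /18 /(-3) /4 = 1 /18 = 0.06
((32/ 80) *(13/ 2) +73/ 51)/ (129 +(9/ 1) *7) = 257/ 12240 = 0.02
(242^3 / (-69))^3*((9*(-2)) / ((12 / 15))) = 7116694161270056295680 / 36501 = 194972580512042308.31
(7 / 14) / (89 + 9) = 1 / 196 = 0.01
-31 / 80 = -0.39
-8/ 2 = -4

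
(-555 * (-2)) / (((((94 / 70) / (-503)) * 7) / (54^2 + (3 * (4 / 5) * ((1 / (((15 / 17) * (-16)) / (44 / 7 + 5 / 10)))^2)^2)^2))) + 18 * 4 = -391824143693542038482801155475 / 2262238034917041635328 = -173201996.27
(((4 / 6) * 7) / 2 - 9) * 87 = -580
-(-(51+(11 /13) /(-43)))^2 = -812136004 /312481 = -2598.99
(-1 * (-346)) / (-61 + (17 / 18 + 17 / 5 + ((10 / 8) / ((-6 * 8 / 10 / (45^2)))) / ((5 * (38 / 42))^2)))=-179864640 / 42847199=-4.20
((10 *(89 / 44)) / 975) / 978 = 89 / 4195620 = 0.00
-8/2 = -4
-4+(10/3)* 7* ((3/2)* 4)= 136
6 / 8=3 / 4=0.75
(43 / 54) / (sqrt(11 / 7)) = 0.64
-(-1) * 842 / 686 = 421 / 343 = 1.23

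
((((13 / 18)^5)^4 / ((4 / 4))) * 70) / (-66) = -665173732120827980358035 / 420691795141070579756433408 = -0.00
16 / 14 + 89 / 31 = 871 / 217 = 4.01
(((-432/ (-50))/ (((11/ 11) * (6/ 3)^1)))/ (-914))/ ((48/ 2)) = -9/ 45700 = -0.00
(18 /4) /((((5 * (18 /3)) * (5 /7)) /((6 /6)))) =21 /100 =0.21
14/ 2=7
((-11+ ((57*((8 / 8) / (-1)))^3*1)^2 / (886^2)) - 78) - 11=34217947649 / 784996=43589.96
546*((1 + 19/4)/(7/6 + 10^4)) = 819/2609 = 0.31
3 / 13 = 0.23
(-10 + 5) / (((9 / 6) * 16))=-5 / 24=-0.21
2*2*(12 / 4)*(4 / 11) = 4.36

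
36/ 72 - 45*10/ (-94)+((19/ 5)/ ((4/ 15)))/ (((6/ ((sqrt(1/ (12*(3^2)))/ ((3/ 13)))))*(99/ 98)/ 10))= 497/ 94+60515*sqrt(3)/ 10692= 15.09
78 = 78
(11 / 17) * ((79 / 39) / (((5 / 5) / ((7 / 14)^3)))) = 869 / 5304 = 0.16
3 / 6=1 / 2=0.50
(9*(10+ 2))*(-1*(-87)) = 9396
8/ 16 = 0.50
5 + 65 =70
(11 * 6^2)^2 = 156816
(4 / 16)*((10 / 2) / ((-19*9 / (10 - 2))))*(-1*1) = 10 / 171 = 0.06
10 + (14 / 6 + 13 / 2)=113 / 6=18.83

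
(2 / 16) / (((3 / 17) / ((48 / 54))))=17 / 27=0.63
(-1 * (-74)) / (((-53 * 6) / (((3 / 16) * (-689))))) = 481 / 16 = 30.06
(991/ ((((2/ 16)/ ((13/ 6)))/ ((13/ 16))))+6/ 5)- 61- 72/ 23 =19173241/ 1380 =13893.65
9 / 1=9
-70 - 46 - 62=-178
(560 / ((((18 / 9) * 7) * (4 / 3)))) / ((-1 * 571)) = -30 / 571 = -0.05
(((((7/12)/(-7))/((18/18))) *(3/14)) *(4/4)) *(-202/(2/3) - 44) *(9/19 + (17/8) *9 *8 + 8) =266149/266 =1000.56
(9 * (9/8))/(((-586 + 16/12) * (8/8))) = -243/14032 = -0.02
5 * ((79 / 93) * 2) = 790 / 93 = 8.49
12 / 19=0.63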